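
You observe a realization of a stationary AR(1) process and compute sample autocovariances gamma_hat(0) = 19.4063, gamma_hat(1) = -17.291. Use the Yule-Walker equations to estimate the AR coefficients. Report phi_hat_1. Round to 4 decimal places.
\hat\phi_{1} = -0.8910

The Yule-Walker equations for an AR(p) process read, in matrix form,
  Gamma_p phi = r_p,   with   (Gamma_p)_{ij} = gamma(|i - j|),
                       (r_p)_i = gamma(i),   i,j = 1..p.
Substitute the sample gammas (Toeplitz matrix and right-hand side of size 1):
  Gamma_p = [[19.4063]]
  r_p     = [-17.291]
With p = 1 this is the single equation gamma(0) phi_1 = gamma(1):
  phi_hat_1 = gamma(1) / gamma(0) = -17.291 / 19.4063 = -0.8910.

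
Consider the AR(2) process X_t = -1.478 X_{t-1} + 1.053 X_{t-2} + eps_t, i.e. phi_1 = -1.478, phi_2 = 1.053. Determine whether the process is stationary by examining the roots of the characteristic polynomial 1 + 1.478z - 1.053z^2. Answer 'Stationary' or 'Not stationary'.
\text{Not stationary}

The AR(p) characteristic polynomial is P(z) = 1 + 1.478z - 1.053z^2.
Stationarity requires all roots to lie outside the unit circle, i.e. |z| > 1 for every root.
Set 1 + (1.478) z + (-1.053) z^2 = 0, i.e. a z^2 + b z + c = 0 with a = -1.053, b = 1.478, c = 1.
Discriminant D = b^2 - 4ac = (1.478)^2 - 4*(-1.053)*1 = 2.184484 - (-4.212) = 6.396484.
D >= 0, so the roots are real: z = (-b +/- sqrt(D)) / (2a) = (-1.478 +/- 2.529127) / (-2.106).
  z_1 = (-1.478 + 2.529127) / (-2.106) = -0.4991,   |z_1| = 0.4991.
  z_2 = (-1.478 - 2.529127) / (-2.106) = 1.9027,   |z_2| = 1.9027.
Moduli of all roots: 0.4991, 1.9027.
All moduli strictly greater than 1? No.
Verdict: Not stationary.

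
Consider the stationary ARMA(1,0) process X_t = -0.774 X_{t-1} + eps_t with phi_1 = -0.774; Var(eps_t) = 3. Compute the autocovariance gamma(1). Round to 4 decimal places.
\gamma(1) = -5.7916

Multiply the model equation by X_{t-k} and take expectations. With theta_0 = psi_0 = 1 and psi_j the MA(infinity) weights, this gives
  gamma(k) - sum_i phi_i gamma(k-i) = c_k,
  c_k = sigma^2 * sum_{j=k..q} theta_j psi_{j-k}   (c_k = 0 for k > q),
using gamma(-m) = gamma(m).
Pure AR (q = 0): c_0 = sigma^2 = 3, c_k = 0 for k >= 1.
Equations for k = 0 and k = 1 (AR order 1):
  gamma(0) = phi_1 gamma(1) + c_0
  gamma(1) = phi_1 gamma(0) + c_1
Substituting the second into the first: gamma(0) (1 - phi_1^2) = c_0 + phi_1 c_1, so
  gamma(0) = c_0 / (1 - phi_1^2) = 3 / (1 - (-0.774)^2) = 3 / 0.400924 = 7.482715.
  gamma(1) = phi_1 gamma(0) = (-0.774)(7.482715) = -5.791621.
Therefore gamma(1) = -5.7916 (to 4 decimal places).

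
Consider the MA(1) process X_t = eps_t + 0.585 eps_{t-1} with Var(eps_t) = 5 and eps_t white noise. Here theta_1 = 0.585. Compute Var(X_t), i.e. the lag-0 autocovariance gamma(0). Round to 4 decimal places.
\gamma(0) = 6.7111

For an MA(q) process X_t = eps_t + sum_i theta_i eps_{t-i} with
Var(eps_t) = sigma^2, the variance is
  gamma(0) = sigma^2 * (1 + sum_i theta_i^2).
  sum_i theta_i^2 = (0.585)^2 = 0.342225.
  gamma(0) = 5 * (1 + 0.342225) = 5 * 1.342225 = 6.711125, which rounds to 6.7111.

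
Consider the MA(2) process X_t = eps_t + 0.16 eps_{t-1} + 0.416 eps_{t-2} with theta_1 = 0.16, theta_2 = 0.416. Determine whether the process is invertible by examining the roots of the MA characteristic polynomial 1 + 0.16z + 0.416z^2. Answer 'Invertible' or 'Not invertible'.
\text{Invertible}

The MA(q) characteristic polynomial is P(z) = 1 + 0.16z + 0.416z^2.
Invertibility requires all roots to lie outside the unit circle, i.e. |z| > 1 for every root.
Set 1 + (0.16) z + (0.416) z^2 = 0, i.e. a z^2 + b z + c = 0 with a = 0.416, b = 0.16, c = 1.
Discriminant D = b^2 - 4ac = (0.16)^2 - 4*(0.416)*1 = 0.0256 - (1.664) = -1.6384.
D < 0, so the roots are the complex-conjugate pair z = (-b +/- i sqrt(-D)) / (2a) = -0.1923 +/- 1.5385i.
For a conjugate pair |z|^2 = z * conj(z) = (product of roots) = c/a = 1/(0.416) = 2.403846, so |z| = sqrt(2.403846) = 1.5504 for both roots.
Moduli of all roots: 1.5504, 1.5504.
All moduli strictly greater than 1? Yes.
Verdict: Invertible.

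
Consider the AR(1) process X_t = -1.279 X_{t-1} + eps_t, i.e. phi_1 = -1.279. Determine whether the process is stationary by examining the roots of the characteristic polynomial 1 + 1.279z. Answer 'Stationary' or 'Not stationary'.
\text{Not stationary}

The AR(p) characteristic polynomial is P(z) = 1 + 1.279z.
Stationarity requires all roots to lie outside the unit circle, i.e. |z| > 1 for every root.
This is linear in z: 1 + (1.279) z = 0  =>  z = -1/(1.279) = -0.781861,  |z| = 0.781861.
Moduli of all roots: 0.7819.
All moduli strictly greater than 1? No.
Verdict: Not stationary.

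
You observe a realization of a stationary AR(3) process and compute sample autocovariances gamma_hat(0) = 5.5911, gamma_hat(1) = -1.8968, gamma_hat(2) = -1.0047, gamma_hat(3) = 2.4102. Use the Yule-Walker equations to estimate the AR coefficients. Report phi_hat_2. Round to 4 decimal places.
\hat\phi_{2} = -0.1970

The Yule-Walker equations for an AR(p) process read, in matrix form,
  Gamma_p phi = r_p,   with   (Gamma_p)_{ij} = gamma(|i - j|),
                       (r_p)_i = gamma(i),   i,j = 1..p.
Substitute the sample gammas (Toeplitz matrix and right-hand side of size 3):
  Gamma_p = [[5.5911, -1.8968, -1.0047], [-1.8968, 5.5911, -1.8968], [-1.0047, -1.8968, 5.5911]]
  r_p     = [-1.8968, -1.0047, 2.4102]
Written out (R1..R3):
  (R1) 5.5911 phi_1 - 1.8968 phi_2 - 1.0047 phi_3 = -1.8968
  (R2) -1.8968 phi_1 + 5.5911 phi_2 - 1.8968 phi_3 = -1.0047
  (R3) -1.0047 phi_1 - 1.8968 phi_2 + 5.5911 phi_3 = 2.4102
Gaussian elimination:
  R2 <- R2 - (-1.8968/5.5911) R1 = R2 - (-0.339253) R1:  4.947604 phi_2 - 2.237648 phi_3 = -1.648196
  R3 <- R3 - (-1.0047/5.5911) R1 = R3 - (-0.179696) R1:  -2.237648 phi_2 + 5.410559 phi_3 = 2.069352
  R3 <- R3 - (-2.237648/4.947604) R2 = R3 - (-0.452269) R2:  4.39854 phi_3 = 1.323924
Back-substitution:
  phi_hat_3 = 1.323924 / 4.39854 = 0.300992
  phi_hat_2 = (-1.648196 - (-2.237648)(0.300992)) / 4.947604 = -0.197001
  phi_hat_1 = (-1.8968 - (-1.8968)(-0.197001) - (-1.0047)(0.300992)) / 5.5911 = -0.352
So phi_hat = [-0.3520, -0.1970, 0.3010].
Therefore phi_hat_2 = -0.1970.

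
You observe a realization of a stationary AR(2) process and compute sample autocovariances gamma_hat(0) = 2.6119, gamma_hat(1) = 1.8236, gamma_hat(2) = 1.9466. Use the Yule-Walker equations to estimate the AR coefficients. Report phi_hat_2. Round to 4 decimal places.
\hat\phi_{2} = 0.5030

The Yule-Walker equations for an AR(p) process read, in matrix form,
  Gamma_p phi = r_p,   with   (Gamma_p)_{ij} = gamma(|i - j|),
                       (r_p)_i = gamma(i),   i,j = 1..p.
Substitute the sample gammas (Toeplitz matrix and right-hand side of size 2):
  Gamma_p = [[2.6119, 1.8236], [1.8236, 2.6119]]
  r_p     = [1.8236, 1.9466]
Written out:
  2.6119 phi_1 + 1.8236 phi_2 = 1.8236
  1.8236 phi_1 + 2.6119 phi_2 = 1.9466
Solve by Cramer's rule:
  det = gamma(0)^2 - gamma(1)^2 = (2.6119)^2 - (1.8236)^2 = 6.82202161 - 3.32551696 = 3.49650465
  phi_hat_1 = [gamma(1) gamma(0) - gamma(1) gamma(2)] / det = [(1.8236)(2.6119) - (1.8236)(1.9466)] / 3.49650465 = 1.21324108 / 3.49650465 = 0.347
  phi_hat_2 = [gamma(0) gamma(2) - gamma(1)^2] / det = [(2.6119)(1.9466) - (1.8236)^2] / 3.49650465 = 1.75880758 / 3.49650465 = 0.503
So phi_hat = [0.3470, 0.5030].
Therefore phi_hat_2 = 0.5030.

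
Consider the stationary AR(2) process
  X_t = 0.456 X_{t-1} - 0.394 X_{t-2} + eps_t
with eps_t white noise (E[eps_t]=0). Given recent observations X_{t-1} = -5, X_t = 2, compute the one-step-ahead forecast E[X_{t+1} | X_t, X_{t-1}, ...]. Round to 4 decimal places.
E[X_{t+1} \mid \mathcal F_t] = 2.8820

For an AR(p) model X_t = c + sum_i phi_i X_{t-i} + eps_t, the
one-step-ahead conditional mean is
  E[X_{t+1} | X_t, ...] = c + sum_i phi_i X_{t+1-i}.
Substitute known values:
  E[X_{t+1} | ...] = (0.456) * (2) + (-0.394) * (-5)
                   = 2.8820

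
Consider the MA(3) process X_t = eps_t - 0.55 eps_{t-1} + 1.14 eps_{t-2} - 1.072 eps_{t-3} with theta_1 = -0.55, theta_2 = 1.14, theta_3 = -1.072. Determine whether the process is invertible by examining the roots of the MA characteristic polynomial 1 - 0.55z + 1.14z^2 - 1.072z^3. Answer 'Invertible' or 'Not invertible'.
\text{Not invertible}

The MA(q) characteristic polynomial is P(z) = 1 - 0.55z + 1.14z^2 - 1.072z^3.
Invertibility requires all roots to lie outside the unit circle, i.e. |z| > 1 for every root.
Degree 3: look for a simple real root z0 first, then factor out (1 - z/z0) and solve the remaining quadratic.
Testing z0 = 1.25: P(1.25) = 1 + (-0.55)(1.25) + (1.14)(1.25)^2 + (-1.072)(1.25)^3
  = 1 + (-0.6875) + (1.78125) + (-2.09375) = 0.  So z_0 = 1.25 is a root, |z_0| = 1.25.
Divide out the factor (1 - 0.8 z) = (1 - z/z0) (since 1/z0 = 0.8):
  P(z) = (1 - 0.8 z)(1 + (0.25) z + (1.34) z^2)
  [check: z-coef 0.25 - (0.8) = -0.55; z^2-coef 1.34 - (0.8)(0.25) = 1.14; z^3-coef -(0.8)(1.34) = -1.072.]
Remaining roots from the quadratic factor 1 + (0.25) z + (1.34) z^2:
  Set 1 + (0.25) z + (1.34) z^2 = 0, i.e. a z^2 + b z + c = 0 with a = 1.34, b = 0.25, c = 1.
  Discriminant D = b^2 - 4ac = (0.25)^2 - 4*(1.34)*1 = 0.0625 - (5.36) = -5.2975.
  D < 0, so the roots are the complex-conjugate pair z = (-b +/- i sqrt(-D)) / (2a) = -0.0933 +/- 0.8588i.
  For a conjugate pair |z|^2 = z * conj(z) = (product of roots) = c/a = 1/(1.34) = 0.746269, so |z| = sqrt(0.746269) = 0.8639 for both roots.
Moduli of all roots: 1.2500, 0.8639, 0.8639.
All moduli strictly greater than 1? No.
Verdict: Not invertible.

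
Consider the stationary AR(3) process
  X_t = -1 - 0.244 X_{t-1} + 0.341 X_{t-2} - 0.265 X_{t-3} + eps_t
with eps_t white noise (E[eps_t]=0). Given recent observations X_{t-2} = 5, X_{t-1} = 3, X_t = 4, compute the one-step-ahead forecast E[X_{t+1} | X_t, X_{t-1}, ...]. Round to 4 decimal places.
E[X_{t+1} \mid \mathcal F_t] = -2.2780

For an AR(p) model X_t = c + sum_i phi_i X_{t-i} + eps_t, the
one-step-ahead conditional mean is
  E[X_{t+1} | X_t, ...] = c + sum_i phi_i X_{t+1-i}.
Substitute known values:
  E[X_{t+1} | ...] = -1 + (-0.244) * (4) + (0.341) * (3) + (-0.265) * (5)
                   = -2.2780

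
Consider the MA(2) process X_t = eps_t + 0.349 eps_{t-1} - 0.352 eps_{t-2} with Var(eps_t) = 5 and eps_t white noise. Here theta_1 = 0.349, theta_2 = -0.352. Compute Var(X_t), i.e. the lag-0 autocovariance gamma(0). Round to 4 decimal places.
\gamma(0) = 6.2285

For an MA(q) process X_t = eps_t + sum_i theta_i eps_{t-i} with
Var(eps_t) = sigma^2, the variance is
  gamma(0) = sigma^2 * (1 + sum_i theta_i^2).
  sum_i theta_i^2 = (0.349)^2 + (-0.352)^2 = 0.121801 + 0.123904 = 0.245705.
  gamma(0) = 5 * (1 + 0.245705) = 5 * 1.245705 = 6.228525, which rounds to 6.2285.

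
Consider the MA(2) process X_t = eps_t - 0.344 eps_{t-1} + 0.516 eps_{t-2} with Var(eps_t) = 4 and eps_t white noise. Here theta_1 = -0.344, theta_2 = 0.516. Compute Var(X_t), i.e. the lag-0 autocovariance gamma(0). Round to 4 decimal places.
\gamma(0) = 5.5384

For an MA(q) process X_t = eps_t + sum_i theta_i eps_{t-i} with
Var(eps_t) = sigma^2, the variance is
  gamma(0) = sigma^2 * (1 + sum_i theta_i^2).
  sum_i theta_i^2 = (-0.344)^2 + (0.516)^2 = 0.118336 + 0.266256 = 0.384592.
  gamma(0) = 4 * (1 + 0.384592) = 4 * 1.384592 = 5.538368, which rounds to 5.5384.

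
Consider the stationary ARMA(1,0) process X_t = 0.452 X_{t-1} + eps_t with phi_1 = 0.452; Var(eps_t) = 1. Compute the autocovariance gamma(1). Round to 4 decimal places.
\gamma(1) = 0.5681

Multiply the model equation by X_{t-k} and take expectations. With theta_0 = psi_0 = 1 and psi_j the MA(infinity) weights, this gives
  gamma(k) - sum_i phi_i gamma(k-i) = c_k,
  c_k = sigma^2 * sum_{j=k..q} theta_j psi_{j-k}   (c_k = 0 for k > q),
using gamma(-m) = gamma(m).
Pure AR (q = 0): c_0 = sigma^2 = 1, c_k = 0 for k >= 1.
Equations for k = 0 and k = 1 (AR order 1):
  gamma(0) = phi_1 gamma(1) + c_0
  gamma(1) = phi_1 gamma(0) + c_1
Substituting the second into the first: gamma(0) (1 - phi_1^2) = c_0 + phi_1 c_1, so
  gamma(0) = c_0 / (1 - phi_1^2) = 1 / (1 - (0.452)^2) = 1 / 0.795696 = 1.256761.
  gamma(1) = phi_1 gamma(0) = (0.452)(1.256761) = 0.568056.
Therefore gamma(1) = 0.5681 (to 4 decimal places).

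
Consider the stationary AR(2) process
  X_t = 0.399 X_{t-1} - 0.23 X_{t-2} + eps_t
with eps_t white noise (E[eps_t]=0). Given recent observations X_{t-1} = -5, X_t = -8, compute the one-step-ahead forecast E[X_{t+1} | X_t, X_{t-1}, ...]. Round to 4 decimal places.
E[X_{t+1} \mid \mathcal F_t] = -2.0420

For an AR(p) model X_t = c + sum_i phi_i X_{t-i} + eps_t, the
one-step-ahead conditional mean is
  E[X_{t+1} | X_t, ...] = c + sum_i phi_i X_{t+1-i}.
Substitute known values:
  E[X_{t+1} | ...] = (0.399) * (-8) + (-0.23) * (-5)
                   = -2.0420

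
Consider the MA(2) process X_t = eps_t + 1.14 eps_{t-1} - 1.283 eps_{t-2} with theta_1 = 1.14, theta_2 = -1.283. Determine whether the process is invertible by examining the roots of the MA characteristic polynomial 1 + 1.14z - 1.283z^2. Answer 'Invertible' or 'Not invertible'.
\text{Not invertible}

The MA(q) characteristic polynomial is P(z) = 1 + 1.14z - 1.283z^2.
Invertibility requires all roots to lie outside the unit circle, i.e. |z| > 1 for every root.
Set 1 + (1.14) z + (-1.283) z^2 = 0, i.e. a z^2 + b z + c = 0 with a = -1.283, b = 1.14, c = 1.
Discriminant D = b^2 - 4ac = (1.14)^2 - 4*(-1.283)*1 = 1.2996 - (-5.132) = 6.4316.
D >= 0, so the roots are real: z = (-b +/- sqrt(D)) / (2a) = (-1.14 +/- 2.53606) / (-2.566).
  z_1 = (-1.14 + 2.53606) / (-2.566) = -0.5441,   |z_1| = 0.5441.
  z_2 = (-1.14 - 2.53606) / (-2.566) = 1.4326,   |z_2| = 1.4326.
Moduli of all roots: 0.5441, 1.4326.
All moduli strictly greater than 1? No.
Verdict: Not invertible.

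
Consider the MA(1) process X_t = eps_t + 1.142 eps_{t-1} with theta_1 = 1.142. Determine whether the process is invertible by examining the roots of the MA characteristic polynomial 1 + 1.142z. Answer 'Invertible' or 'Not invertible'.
\text{Not invertible}

The MA(q) characteristic polynomial is P(z) = 1 + 1.142z.
Invertibility requires all roots to lie outside the unit circle, i.e. |z| > 1 for every root.
This is linear in z: 1 + (1.142) z = 0  =>  z = -1/(1.142) = -0.875657,  |z| = 0.875657.
Moduli of all roots: 0.8757.
All moduli strictly greater than 1? No.
Verdict: Not invertible.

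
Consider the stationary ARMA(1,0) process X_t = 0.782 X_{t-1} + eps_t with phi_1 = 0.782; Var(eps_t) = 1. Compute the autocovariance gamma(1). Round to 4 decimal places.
\gamma(1) = 2.0130

Multiply the model equation by X_{t-k} and take expectations. With theta_0 = psi_0 = 1 and psi_j the MA(infinity) weights, this gives
  gamma(k) - sum_i phi_i gamma(k-i) = c_k,
  c_k = sigma^2 * sum_{j=k..q} theta_j psi_{j-k}   (c_k = 0 for k > q),
using gamma(-m) = gamma(m).
Pure AR (q = 0): c_0 = sigma^2 = 1, c_k = 0 for k >= 1.
Equations for k = 0 and k = 1 (AR order 1):
  gamma(0) = phi_1 gamma(1) + c_0
  gamma(1) = phi_1 gamma(0) + c_1
Substituting the second into the first: gamma(0) (1 - phi_1^2) = c_0 + phi_1 c_1, so
  gamma(0) = c_0 / (1 - phi_1^2) = 1 / (1 - (0.782)^2) = 1 / 0.388476 = 2.574162.
  gamma(1) = phi_1 gamma(0) = (0.782)(2.574162) = 2.012994.
Therefore gamma(1) = 2.0130 (to 4 decimal places).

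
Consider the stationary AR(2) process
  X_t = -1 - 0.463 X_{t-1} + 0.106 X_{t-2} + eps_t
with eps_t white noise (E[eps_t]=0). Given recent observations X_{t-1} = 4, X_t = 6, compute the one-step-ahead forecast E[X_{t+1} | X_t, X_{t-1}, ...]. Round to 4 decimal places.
E[X_{t+1} \mid \mathcal F_t] = -3.3540

For an AR(p) model X_t = c + sum_i phi_i X_{t-i} + eps_t, the
one-step-ahead conditional mean is
  E[X_{t+1} | X_t, ...] = c + sum_i phi_i X_{t+1-i}.
Substitute known values:
  E[X_{t+1} | ...] = -1 + (-0.463) * (6) + (0.106) * (4)
                   = -3.3540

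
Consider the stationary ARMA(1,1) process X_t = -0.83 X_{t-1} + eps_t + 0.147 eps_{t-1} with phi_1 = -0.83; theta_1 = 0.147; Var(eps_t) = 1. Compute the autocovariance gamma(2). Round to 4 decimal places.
\gamma(2) = 1.5999

Multiply the model equation by X_{t-k} and take expectations. With theta_0 = psi_0 = 1 and psi_j the MA(infinity) weights, this gives
  gamma(k) - sum_i phi_i gamma(k-i) = c_k,
  c_k = sigma^2 * sum_{j=k..q} theta_j psi_{j-k}   (c_k = 0 for k > q),
using gamma(-m) = gamma(m).
psi-weights needed (psi_j = theta_j + sum_i phi_i psi_{j-i}):
  psi_1 = theta_1 + phi_1 = 0.147 + (-0.83) = -0.683
Right-hand sides:
  c_0 = sigma^2 (1 + theta_1 psi_1) = 1 * (1 + (0.147)(-0.683)) = 1 * 0.899599 = 0.899599
  c_1 = sigma^2 theta_1 = 1 * (0.147) = 0.147
  c_2 = 0
Equations for k = 0 and k = 1 (AR order 1):
  gamma(0) = phi_1 gamma(1) + c_0
  gamma(1) = phi_1 gamma(0) + c_1
Substituting the second into the first: gamma(0) (1 - phi_1^2) = c_0 + phi_1 c_1, so
  gamma(0) = (c_0 + phi_1 c_1) / (1 - phi_1^2) = (0.899599 + (-0.83)(0.147)) / (1 - (-0.83)^2) = 0.777589 / 0.3111 = 2.499482.
  gamma(1) = phi_1 gamma(0) + c_1 = (-0.83)(2.499482) + (0.147) = -1.92757.
For k = 2 (> q): gamma(2) = phi_1 gamma(1) = (-0.83)(-1.92757) = 1.599883.
Therefore gamma(2) = 1.5999 (to 4 decimal places).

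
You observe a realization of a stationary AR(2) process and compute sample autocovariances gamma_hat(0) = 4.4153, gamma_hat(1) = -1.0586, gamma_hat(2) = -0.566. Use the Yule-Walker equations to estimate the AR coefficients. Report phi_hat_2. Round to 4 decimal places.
\hat\phi_{2} = -0.1970

The Yule-Walker equations for an AR(p) process read, in matrix form,
  Gamma_p phi = r_p,   with   (Gamma_p)_{ij} = gamma(|i - j|),
                       (r_p)_i = gamma(i),   i,j = 1..p.
Substitute the sample gammas (Toeplitz matrix and right-hand side of size 2):
  Gamma_p = [[4.4153, -1.0586], [-1.0586, 4.4153]]
  r_p     = [-1.0586, -0.566]
Written out:
  4.4153 phi_1 - 1.0586 phi_2 = -1.0586
  -1.0586 phi_1 + 4.4153 phi_2 = -0.566
Solve by Cramer's rule:
  det = gamma(0)^2 - gamma(1)^2 = (4.4153)^2 - (-1.0586)^2 = 19.49487409 - 1.12063396 = 18.37424013
  phi_hat_1 = [gamma(1) gamma(0) - gamma(1) gamma(2)] / det = [(-1.0586)(4.4153) - (-1.0586)(-0.566)] / 18.37424013 = -5.27320418 / 18.37424013 = -0.287
  phi_hat_2 = [gamma(0) gamma(2) - gamma(1)^2] / det = [(4.4153)(-0.566) - (-1.0586)^2] / 18.37424013 = -3.61969376 / 18.37424013 = -0.197
So phi_hat = [-0.2870, -0.1970].
Therefore phi_hat_2 = -0.1970.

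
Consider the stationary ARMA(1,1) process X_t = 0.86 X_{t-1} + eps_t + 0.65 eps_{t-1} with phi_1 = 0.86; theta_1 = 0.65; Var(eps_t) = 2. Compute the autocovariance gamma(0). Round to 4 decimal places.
\gamma(0) = 19.5123

Multiply the model equation by X_{t-k} and take expectations. With theta_0 = psi_0 = 1 and psi_j the MA(infinity) weights, this gives
  gamma(k) - sum_i phi_i gamma(k-i) = c_k,
  c_k = sigma^2 * sum_{j=k..q} theta_j psi_{j-k}   (c_k = 0 for k > q),
using gamma(-m) = gamma(m).
psi-weights needed (psi_j = theta_j + sum_i phi_i psi_{j-i}):
  psi_1 = theta_1 + phi_1 = 0.65 + (0.86) = 1.51
Right-hand sides:
  c_0 = sigma^2 (1 + theta_1 psi_1) = 2 * (1 + (0.65)(1.51)) = 2 * 1.9815 = 3.963
  c_1 = sigma^2 theta_1 = 2 * (0.65) = 1.3
  c_2 = 0
Equations for k = 0 and k = 1 (AR order 1):
  gamma(0) = phi_1 gamma(1) + c_0
  gamma(1) = phi_1 gamma(0) + c_1
Substituting the second into the first: gamma(0) (1 - phi_1^2) = c_0 + phi_1 c_1, so
  gamma(0) = (c_0 + phi_1 c_1) / (1 - phi_1^2) = (3.963 + (0.86)(1.3)) / (1 - (0.86)^2) = 5.081 / 0.2604 = 19.512289.
Therefore gamma(0) = 19.5123 (to 4 decimal places).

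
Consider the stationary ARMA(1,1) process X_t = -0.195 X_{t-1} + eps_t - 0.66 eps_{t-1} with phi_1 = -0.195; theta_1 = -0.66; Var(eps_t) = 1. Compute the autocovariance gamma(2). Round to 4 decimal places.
\gamma(2) = 0.1956

Multiply the model equation by X_{t-k} and take expectations. With theta_0 = psi_0 = 1 and psi_j the MA(infinity) weights, this gives
  gamma(k) - sum_i phi_i gamma(k-i) = c_k,
  c_k = sigma^2 * sum_{j=k..q} theta_j psi_{j-k}   (c_k = 0 for k > q),
using gamma(-m) = gamma(m).
psi-weights needed (psi_j = theta_j + sum_i phi_i psi_{j-i}):
  psi_1 = theta_1 + phi_1 = -0.66 + (-0.195) = -0.855
Right-hand sides:
  c_0 = sigma^2 (1 + theta_1 psi_1) = 1 * (1 + (-0.66)(-0.855)) = 1 * 1.5643 = 1.5643
  c_1 = sigma^2 theta_1 = 1 * (-0.66) = -0.66
  c_2 = 0
Equations for k = 0 and k = 1 (AR order 1):
  gamma(0) = phi_1 gamma(1) + c_0
  gamma(1) = phi_1 gamma(0) + c_1
Substituting the second into the first: gamma(0) (1 - phi_1^2) = c_0 + phi_1 c_1, so
  gamma(0) = (c_0 + phi_1 c_1) / (1 - phi_1^2) = (1.5643 + (-0.195)(-0.66)) / (1 - (-0.195)^2) = 1.693 / 0.961975 = 1.759921.
  gamma(1) = phi_1 gamma(0) + c_1 = (-0.195)(1.759921) + (-0.66) = -1.003185.
For k = 2 (> q): gamma(2) = phi_1 gamma(1) = (-0.195)(-1.003185) = 0.195621.
Therefore gamma(2) = 0.1956 (to 4 decimal places).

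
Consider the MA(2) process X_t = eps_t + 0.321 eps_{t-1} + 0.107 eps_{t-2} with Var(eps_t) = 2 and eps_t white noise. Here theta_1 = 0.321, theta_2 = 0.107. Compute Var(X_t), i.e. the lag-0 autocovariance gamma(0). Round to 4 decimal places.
\gamma(0) = 2.2290

For an MA(q) process X_t = eps_t + sum_i theta_i eps_{t-i} with
Var(eps_t) = sigma^2, the variance is
  gamma(0) = sigma^2 * (1 + sum_i theta_i^2).
  sum_i theta_i^2 = (0.321)^2 + (0.107)^2 = 0.103041 + 0.011449 = 0.11449.
  gamma(0) = 2 * (1 + 0.11449) = 2 * 1.11449 = 2.22898, which rounds to 2.2290.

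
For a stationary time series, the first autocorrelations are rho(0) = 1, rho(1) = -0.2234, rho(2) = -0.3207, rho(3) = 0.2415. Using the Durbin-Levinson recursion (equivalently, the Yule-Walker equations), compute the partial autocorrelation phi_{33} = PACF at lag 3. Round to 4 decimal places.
\phi_{33} = 0.0680

The PACF at lag k is phi_{kk}, the last component of the solution
to the Yule-Walker system G_k phi = r_k where
  (G_k)_{ij} = rho(|i - j|), (r_k)_i = rho(i), i,j = 1..k.
Equivalently, Durbin-Levinson gives phi_{kk} iteratively:
  phi_{11} = rho(1)
  phi_{kk} = [rho(k) - sum_{j=1..k-1} phi_{k-1,j} rho(k-j)]
            / [1 - sum_{j=1..k-1} phi_{k-1,j} rho(j)],
  phi_{k,j} = phi_{k-1,j} - phi_{kk} phi_{k-1,k-j},  j = 1..k-1.
Step k = 1:
  phi_11 = rho(1) = -0.2234.
Step k = 2:
  phi_22 = [rho(2) - phi_11 rho(1)] / [1 - phi_11 rho(1)] = [-0.3207 - (-0.2234)(-0.2234)] / [1 - (-0.2234)(-0.2234)]
         = -0.37060756 / 0.95009244 = -0.390075.
  Update: phi_21 = phi_11 - phi_22 phi_11 = -0.2234 - (-0.390075)(-0.2234) = -0.310543.
Step k = 3:
  phi_33 = [rho(3) - phi_21 rho(2) - phi_22 rho(1)] / [1 - phi_21 rho(1) - phi_22 rho(2)]
    numerator   = 0.2415 - (-0.310543)(-0.3207) - (-0.390075)(-0.2234) = 0.05476611
    denominator = 1 - (-0.310543)(-0.2234) - (-0.390075)(-0.3207) = 0.8055276
  phi_33 = 0.05476611 / 0.8055276 = 0.068.
Therefore phi_{33} = 0.0680.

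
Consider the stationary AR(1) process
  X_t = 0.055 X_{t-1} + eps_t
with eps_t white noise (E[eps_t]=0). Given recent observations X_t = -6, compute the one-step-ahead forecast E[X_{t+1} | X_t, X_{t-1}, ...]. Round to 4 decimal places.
E[X_{t+1} \mid \mathcal F_t] = -0.3300

For an AR(p) model X_t = c + sum_i phi_i X_{t-i} + eps_t, the
one-step-ahead conditional mean is
  E[X_{t+1} | X_t, ...] = c + sum_i phi_i X_{t+1-i}.
Substitute known values:
  E[X_{t+1} | ...] = (0.055) * (-6)
                   = -0.3300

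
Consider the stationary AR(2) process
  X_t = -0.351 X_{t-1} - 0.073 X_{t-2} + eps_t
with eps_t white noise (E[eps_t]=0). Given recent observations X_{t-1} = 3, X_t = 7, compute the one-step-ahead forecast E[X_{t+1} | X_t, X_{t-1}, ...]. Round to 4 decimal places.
E[X_{t+1} \mid \mathcal F_t] = -2.6760

For an AR(p) model X_t = c + sum_i phi_i X_{t-i} + eps_t, the
one-step-ahead conditional mean is
  E[X_{t+1} | X_t, ...] = c + sum_i phi_i X_{t+1-i}.
Substitute known values:
  E[X_{t+1} | ...] = (-0.351) * (7) + (-0.073) * (3)
                   = -2.6760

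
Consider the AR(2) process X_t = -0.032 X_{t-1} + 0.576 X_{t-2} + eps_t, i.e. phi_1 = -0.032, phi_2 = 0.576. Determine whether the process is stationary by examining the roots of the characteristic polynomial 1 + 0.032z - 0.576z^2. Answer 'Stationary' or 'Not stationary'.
\text{Stationary}

The AR(p) characteristic polynomial is P(z) = 1 + 0.032z - 0.576z^2.
Stationarity requires all roots to lie outside the unit circle, i.e. |z| > 1 for every root.
Set 1 + (0.032) z + (-0.576) z^2 = 0, i.e. a z^2 + b z + c = 0 with a = -0.576, b = 0.032, c = 1.
Discriminant D = b^2 - 4ac = (0.032)^2 - 4*(-0.576)*1 = 0.001024 - (-2.304) = 2.305024.
D >= 0, so the roots are real: z = (-b +/- sqrt(D)) / (2a) = (-0.032 +/- 1.518231) / (-1.152).
  z_1 = (-0.032 + 1.518231) / (-1.152) = -1.2901,   |z_1| = 1.2901.
  z_2 = (-0.032 - 1.518231) / (-1.152) = 1.3457,   |z_2| = 1.3457.
Moduli of all roots: 1.2901, 1.3457.
All moduli strictly greater than 1? Yes.
Verdict: Stationary.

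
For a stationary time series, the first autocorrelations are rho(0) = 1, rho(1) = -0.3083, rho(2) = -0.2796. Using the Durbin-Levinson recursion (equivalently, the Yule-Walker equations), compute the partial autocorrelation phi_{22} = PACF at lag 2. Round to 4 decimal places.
\phi_{22} = -0.4140

The PACF at lag k is phi_{kk}, the last component of the solution
to the Yule-Walker system G_k phi = r_k where
  (G_k)_{ij} = rho(|i - j|), (r_k)_i = rho(i), i,j = 1..k.
Equivalently, Durbin-Levinson gives phi_{kk} iteratively:
  phi_{11} = rho(1)
  phi_{kk} = [rho(k) - sum_{j=1..k-1} phi_{k-1,j} rho(k-j)]
            / [1 - sum_{j=1..k-1} phi_{k-1,j} rho(j)],
  phi_{k,j} = phi_{k-1,j} - phi_{kk} phi_{k-1,k-j},  j = 1..k-1.
Step k = 1:
  phi_11 = rho(1) = -0.3083.
Step k = 2:
  phi_22 = [rho(2) - phi_11 rho(1)] / [1 - phi_11 rho(1)] = [-0.2796 - (-0.3083)(-0.3083)] / [1 - (-0.3083)(-0.3083)]
         = -0.37464889 / 0.90495111 = -0.414.
Therefore phi_{22} = -0.4140.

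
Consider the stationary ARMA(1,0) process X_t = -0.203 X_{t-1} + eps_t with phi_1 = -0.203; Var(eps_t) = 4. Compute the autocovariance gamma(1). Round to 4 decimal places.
\gamma(1) = -0.8469

Multiply the model equation by X_{t-k} and take expectations. With theta_0 = psi_0 = 1 and psi_j the MA(infinity) weights, this gives
  gamma(k) - sum_i phi_i gamma(k-i) = c_k,
  c_k = sigma^2 * sum_{j=k..q} theta_j psi_{j-k}   (c_k = 0 for k > q),
using gamma(-m) = gamma(m).
Pure AR (q = 0): c_0 = sigma^2 = 4, c_k = 0 for k >= 1.
Equations for k = 0 and k = 1 (AR order 1):
  gamma(0) = phi_1 gamma(1) + c_0
  gamma(1) = phi_1 gamma(0) + c_1
Substituting the second into the first: gamma(0) (1 - phi_1^2) = c_0 + phi_1 c_1, so
  gamma(0) = c_0 / (1 - phi_1^2) = 4 / (1 - (-0.203)^2) = 4 / 0.958791 = 4.171921.
  gamma(1) = phi_1 gamma(0) = (-0.203)(4.171921) = -0.8469.
Therefore gamma(1) = -0.8469 (to 4 decimal places).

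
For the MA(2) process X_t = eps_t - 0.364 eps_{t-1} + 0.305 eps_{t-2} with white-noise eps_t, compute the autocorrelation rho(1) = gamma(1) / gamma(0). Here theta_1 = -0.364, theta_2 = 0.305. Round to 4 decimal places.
\rho(1) = -0.3876

For an MA(q) process with theta_0 = 1, the autocovariance is
  gamma(k) = sigma^2 * sum_{i=0..q-k} theta_i * theta_{i+k},
and rho(k) = gamma(k) / gamma(0). Sigma^2 cancels.
  numerator   = (1)*(-0.364) + (-0.364)*(0.305) = -0.47502.
  denominator = (1)^2 + (-0.364)^2 + (0.305)^2 = 1.225521.
  rho(1) = -0.47502 / 1.225521 = -0.3876.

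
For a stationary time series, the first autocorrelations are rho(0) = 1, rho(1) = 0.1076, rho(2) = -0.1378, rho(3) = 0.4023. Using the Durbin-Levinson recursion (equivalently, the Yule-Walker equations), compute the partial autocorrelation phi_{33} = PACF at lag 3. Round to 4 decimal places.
\phi_{33} = 0.4510

The PACF at lag k is phi_{kk}, the last component of the solution
to the Yule-Walker system G_k phi = r_k where
  (G_k)_{ij} = rho(|i - j|), (r_k)_i = rho(i), i,j = 1..k.
Equivalently, Durbin-Levinson gives phi_{kk} iteratively:
  phi_{11} = rho(1)
  phi_{kk} = [rho(k) - sum_{j=1..k-1} phi_{k-1,j} rho(k-j)]
            / [1 - sum_{j=1..k-1} phi_{k-1,j} rho(j)],
  phi_{k,j} = phi_{k-1,j} - phi_{kk} phi_{k-1,k-j},  j = 1..k-1.
Step k = 1:
  phi_11 = rho(1) = 0.1076.
Step k = 2:
  phi_22 = [rho(2) - phi_11 rho(1)] / [1 - phi_11 rho(1)] = [-0.1378 - (0.1076)(0.1076)] / [1 - (0.1076)(0.1076)]
         = -0.14937776 / 0.98842224 = -0.151127.
  Update: phi_21 = phi_11 - phi_22 phi_11 = 0.1076 - (-0.151127)(0.1076) = 0.123861.
Step k = 3:
  phi_33 = [rho(3) - phi_21 rho(2) - phi_22 rho(1)] / [1 - phi_21 rho(1) - phi_22 rho(2)]
    numerator   = 0.4023 - (0.123861)(-0.1378) - (-0.151127)(0.1076) = 0.43562941
    denominator = 1 - (0.123861)(0.1076) - (-0.151127)(-0.1378) = 0.96584716
  phi_33 = 0.43562941 / 0.96584716 = 0.451.
Therefore phi_{33} = 0.4510.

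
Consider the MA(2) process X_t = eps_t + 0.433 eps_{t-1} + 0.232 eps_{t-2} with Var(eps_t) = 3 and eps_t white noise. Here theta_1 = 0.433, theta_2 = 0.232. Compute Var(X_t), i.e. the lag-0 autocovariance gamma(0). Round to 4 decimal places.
\gamma(0) = 3.7239

For an MA(q) process X_t = eps_t + sum_i theta_i eps_{t-i} with
Var(eps_t) = sigma^2, the variance is
  gamma(0) = sigma^2 * (1 + sum_i theta_i^2).
  sum_i theta_i^2 = (0.433)^2 + (0.232)^2 = 0.187489 + 0.053824 = 0.241313.
  gamma(0) = 3 * (1 + 0.241313) = 3 * 1.241313 = 3.723939, which rounds to 3.7239.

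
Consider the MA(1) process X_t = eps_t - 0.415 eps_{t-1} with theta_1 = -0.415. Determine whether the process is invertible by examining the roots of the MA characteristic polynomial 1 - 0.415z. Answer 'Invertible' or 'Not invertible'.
\text{Invertible}

The MA(q) characteristic polynomial is P(z) = 1 - 0.415z.
Invertibility requires all roots to lie outside the unit circle, i.e. |z| > 1 for every root.
This is linear in z: 1 + (-0.415) z = 0  =>  z = -1/(-0.415) = 2.409639,  |z| = 2.409639.
Moduli of all roots: 2.4096.
All moduli strictly greater than 1? Yes.
Verdict: Invertible.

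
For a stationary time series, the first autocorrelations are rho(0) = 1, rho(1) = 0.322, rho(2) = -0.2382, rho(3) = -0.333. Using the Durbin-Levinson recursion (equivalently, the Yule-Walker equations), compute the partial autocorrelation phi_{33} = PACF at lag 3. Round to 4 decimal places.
\phi_{33} = -0.1361

The PACF at lag k is phi_{kk}, the last component of the solution
to the Yule-Walker system G_k phi = r_k where
  (G_k)_{ij} = rho(|i - j|), (r_k)_i = rho(i), i,j = 1..k.
Equivalently, Durbin-Levinson gives phi_{kk} iteratively:
  phi_{11} = rho(1)
  phi_{kk} = [rho(k) - sum_{j=1..k-1} phi_{k-1,j} rho(k-j)]
            / [1 - sum_{j=1..k-1} phi_{k-1,j} rho(j)],
  phi_{k,j} = phi_{k-1,j} - phi_{kk} phi_{k-1,k-j},  j = 1..k-1.
Step k = 1:
  phi_11 = rho(1) = 0.322.
Step k = 2:
  phi_22 = [rho(2) - phi_11 rho(1)] / [1 - phi_11 rho(1)] = [-0.2382 - (0.322)(0.322)] / [1 - (0.322)(0.322)]
         = -0.341884 / 0.896316 = -0.381432.
  Update: phi_21 = phi_11 - phi_22 phi_11 = 0.322 - (-0.381432)(0.322) = 0.444821.
Step k = 3:
  phi_33 = [rho(3) - phi_21 rho(2) - phi_22 rho(1)] / [1 - phi_21 rho(1) - phi_22 rho(2)]
    numerator   = -0.333 - (0.444821)(-0.2382) - (-0.381432)(0.322) = -0.10422233
    denominator = 1 - (0.444821)(0.322) - (-0.381432)(-0.2382) = 0.76591035
  phi_33 = -0.10422233 / 0.76591035 = -0.1361.
Therefore phi_{33} = -0.1361.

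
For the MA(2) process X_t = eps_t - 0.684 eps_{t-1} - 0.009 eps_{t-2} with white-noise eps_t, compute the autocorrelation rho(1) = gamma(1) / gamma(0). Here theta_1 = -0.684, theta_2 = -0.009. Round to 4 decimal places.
\rho(1) = -0.4618

For an MA(q) process with theta_0 = 1, the autocovariance is
  gamma(k) = sigma^2 * sum_{i=0..q-k} theta_i * theta_{i+k},
and rho(k) = gamma(k) / gamma(0). Sigma^2 cancels.
  numerator   = (1)*(-0.684) + (-0.684)*(-0.009) = -0.677844.
  denominator = (1)^2 + (-0.684)^2 + (-0.009)^2 = 1.467937.
  rho(1) = -0.677844 / 1.467937 = -0.4618.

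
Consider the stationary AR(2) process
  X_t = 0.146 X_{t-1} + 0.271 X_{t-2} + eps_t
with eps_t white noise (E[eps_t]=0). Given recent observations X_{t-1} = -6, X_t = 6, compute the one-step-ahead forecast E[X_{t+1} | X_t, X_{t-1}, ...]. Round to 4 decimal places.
E[X_{t+1} \mid \mathcal F_t] = -0.7500

For an AR(p) model X_t = c + sum_i phi_i X_{t-i} + eps_t, the
one-step-ahead conditional mean is
  E[X_{t+1} | X_t, ...] = c + sum_i phi_i X_{t+1-i}.
Substitute known values:
  E[X_{t+1} | ...] = (0.146) * (6) + (0.271) * (-6)
                   = -0.7500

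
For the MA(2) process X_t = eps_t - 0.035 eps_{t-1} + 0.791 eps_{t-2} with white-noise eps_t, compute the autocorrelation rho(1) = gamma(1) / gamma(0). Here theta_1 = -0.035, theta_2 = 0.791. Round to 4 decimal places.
\rho(1) = -0.0385

For an MA(q) process with theta_0 = 1, the autocovariance is
  gamma(k) = sigma^2 * sum_{i=0..q-k} theta_i * theta_{i+k},
and rho(k) = gamma(k) / gamma(0). Sigma^2 cancels.
  numerator   = (1)*(-0.035) + (-0.035)*(0.791) = -0.062685.
  denominator = (1)^2 + (-0.035)^2 + (0.791)^2 = 1.626906.
  rho(1) = -0.062685 / 1.626906 = -0.0385.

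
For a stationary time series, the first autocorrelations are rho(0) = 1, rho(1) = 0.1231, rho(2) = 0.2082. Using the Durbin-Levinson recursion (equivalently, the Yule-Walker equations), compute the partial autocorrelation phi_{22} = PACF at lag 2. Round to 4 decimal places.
\phi_{22} = 0.1960

The PACF at lag k is phi_{kk}, the last component of the solution
to the Yule-Walker system G_k phi = r_k where
  (G_k)_{ij} = rho(|i - j|), (r_k)_i = rho(i), i,j = 1..k.
Equivalently, Durbin-Levinson gives phi_{kk} iteratively:
  phi_{11} = rho(1)
  phi_{kk} = [rho(k) - sum_{j=1..k-1} phi_{k-1,j} rho(k-j)]
            / [1 - sum_{j=1..k-1} phi_{k-1,j} rho(j)],
  phi_{k,j} = phi_{k-1,j} - phi_{kk} phi_{k-1,k-j},  j = 1..k-1.
Step k = 1:
  phi_11 = rho(1) = 0.1231.
Step k = 2:
  phi_22 = [rho(2) - phi_11 rho(1)] / [1 - phi_11 rho(1)] = [0.2082 - (0.1231)(0.1231)] / [1 - (0.1231)(0.1231)]
         = 0.19304639 / 0.98484639 = 0.196.
Therefore phi_{22} = 0.1960.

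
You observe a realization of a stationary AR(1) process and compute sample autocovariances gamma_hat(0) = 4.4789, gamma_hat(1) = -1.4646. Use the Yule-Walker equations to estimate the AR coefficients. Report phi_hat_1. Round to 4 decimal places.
\hat\phi_{1} = -0.3270

The Yule-Walker equations for an AR(p) process read, in matrix form,
  Gamma_p phi = r_p,   with   (Gamma_p)_{ij} = gamma(|i - j|),
                       (r_p)_i = gamma(i),   i,j = 1..p.
Substitute the sample gammas (Toeplitz matrix and right-hand side of size 1):
  Gamma_p = [[4.4789]]
  r_p     = [-1.4646]
With p = 1 this is the single equation gamma(0) phi_1 = gamma(1):
  phi_hat_1 = gamma(1) / gamma(0) = -1.4646 / 4.4789 = -0.3270.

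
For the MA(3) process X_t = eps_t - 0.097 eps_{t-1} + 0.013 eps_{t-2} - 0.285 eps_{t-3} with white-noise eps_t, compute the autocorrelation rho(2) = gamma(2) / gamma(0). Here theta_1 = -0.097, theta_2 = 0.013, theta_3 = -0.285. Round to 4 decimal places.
\rho(2) = 0.0373

For an MA(q) process with theta_0 = 1, the autocovariance is
  gamma(k) = sigma^2 * sum_{i=0..q-k} theta_i * theta_{i+k},
and rho(k) = gamma(k) / gamma(0). Sigma^2 cancels.
  numerator   = (1)*(0.013) + (-0.097)*(-0.285) = 0.040645.
  denominator = (1)^2 + (-0.097)^2 + (0.013)^2 + (-0.285)^2 = 1.090803.
  rho(2) = 0.040645 / 1.090803 = 0.0373.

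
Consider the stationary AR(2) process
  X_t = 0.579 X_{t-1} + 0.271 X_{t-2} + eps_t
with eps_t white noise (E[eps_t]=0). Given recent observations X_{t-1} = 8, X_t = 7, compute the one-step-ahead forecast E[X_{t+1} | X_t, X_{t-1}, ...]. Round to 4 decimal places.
E[X_{t+1} \mid \mathcal F_t] = 6.2210

For an AR(p) model X_t = c + sum_i phi_i X_{t-i} + eps_t, the
one-step-ahead conditional mean is
  E[X_{t+1} | X_t, ...] = c + sum_i phi_i X_{t+1-i}.
Substitute known values:
  E[X_{t+1} | ...] = (0.579) * (7) + (0.271) * (8)
                   = 6.2210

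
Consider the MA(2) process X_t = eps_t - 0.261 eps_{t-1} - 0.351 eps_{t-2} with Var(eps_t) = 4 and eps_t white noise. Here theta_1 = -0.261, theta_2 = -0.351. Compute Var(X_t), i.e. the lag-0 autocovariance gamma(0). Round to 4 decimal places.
\gamma(0) = 4.7653

For an MA(q) process X_t = eps_t + sum_i theta_i eps_{t-i} with
Var(eps_t) = sigma^2, the variance is
  gamma(0) = sigma^2 * (1 + sum_i theta_i^2).
  sum_i theta_i^2 = (-0.261)^2 + (-0.351)^2 = 0.068121 + 0.123201 = 0.191322.
  gamma(0) = 4 * (1 + 0.191322) = 4 * 1.191322 = 4.765288, which rounds to 4.7653.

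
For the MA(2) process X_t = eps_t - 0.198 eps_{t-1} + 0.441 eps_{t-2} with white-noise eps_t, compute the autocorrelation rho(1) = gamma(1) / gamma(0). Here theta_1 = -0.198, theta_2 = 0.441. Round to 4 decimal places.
\rho(1) = -0.2313

For an MA(q) process with theta_0 = 1, the autocovariance is
  gamma(k) = sigma^2 * sum_{i=0..q-k} theta_i * theta_{i+k},
and rho(k) = gamma(k) / gamma(0). Sigma^2 cancels.
  numerator   = (1)*(-0.198) + (-0.198)*(0.441) = -0.285318.
  denominator = (1)^2 + (-0.198)^2 + (0.441)^2 = 1.233685.
  rho(1) = -0.285318 / 1.233685 = -0.2313.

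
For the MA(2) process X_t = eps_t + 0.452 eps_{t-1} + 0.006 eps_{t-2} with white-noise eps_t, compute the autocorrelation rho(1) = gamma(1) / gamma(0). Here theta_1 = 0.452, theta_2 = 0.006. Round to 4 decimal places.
\rho(1) = 0.3776

For an MA(q) process with theta_0 = 1, the autocovariance is
  gamma(k) = sigma^2 * sum_{i=0..q-k} theta_i * theta_{i+k},
and rho(k) = gamma(k) / gamma(0). Sigma^2 cancels.
  numerator   = (1)*(0.452) + (0.452)*(0.006) = 0.454712.
  denominator = (1)^2 + (0.452)^2 + (0.006)^2 = 1.20434.
  rho(1) = 0.454712 / 1.20434 = 0.3776.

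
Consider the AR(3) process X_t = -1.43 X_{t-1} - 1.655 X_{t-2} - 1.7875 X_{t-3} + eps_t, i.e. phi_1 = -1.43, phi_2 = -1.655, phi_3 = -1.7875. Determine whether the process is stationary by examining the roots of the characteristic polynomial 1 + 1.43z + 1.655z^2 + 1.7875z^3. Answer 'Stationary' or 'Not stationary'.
\text{Not stationary}

The AR(p) characteristic polynomial is P(z) = 1 + 1.43z + 1.655z^2 + 1.7875z^3.
Stationarity requires all roots to lie outside the unit circle, i.e. |z| > 1 for every root.
Degree 3: look for a simple real root z0 first, then factor out (1 - z/z0) and solve the remaining quadratic.
Testing z0 = -0.8: P(-0.8) = 1 + (1.43)(-0.8) + (1.655)(-0.8)^2 + (1.7875)(-0.8)^3
  = 1 + (-1.144) + (1.0592) + (-0.9152) = 0.  So z_0 = -0.8 is a root, |z_0| = 0.8.
Divide out the factor (1 + 1.25 z) = (1 - z/z0) (since 1/z0 = -1.25):
  P(z) = (1 + 1.25 z)(1 + (0.18) z + (1.43) z^2)
  [check: z-coef 0.18 - (-1.25) = 1.43; z^2-coef 1.43 - (-1.25)(0.18) = 1.655; z^3-coef -(-1.25)(1.43) = 1.7875.]
Remaining roots from the quadratic factor 1 + (0.18) z + (1.43) z^2:
  Set 1 + (0.18) z + (1.43) z^2 = 0, i.e. a z^2 + b z + c = 0 with a = 1.43, b = 0.18, c = 1.
  Discriminant D = b^2 - 4ac = (0.18)^2 - 4*(1.43)*1 = 0.0324 - (5.72) = -5.6876.
  D < 0, so the roots are the complex-conjugate pair z = (-b +/- i sqrt(-D)) / (2a) = -0.0629 +/- 0.8339i.
  For a conjugate pair |z|^2 = z * conj(z) = (product of roots) = c/a = 1/(1.43) = 0.699301, so |z| = sqrt(0.699301) = 0.8362 for both roots.
Moduli of all roots: 0.8000, 0.8362, 0.8362.
All moduli strictly greater than 1? No.
Verdict: Not stationary.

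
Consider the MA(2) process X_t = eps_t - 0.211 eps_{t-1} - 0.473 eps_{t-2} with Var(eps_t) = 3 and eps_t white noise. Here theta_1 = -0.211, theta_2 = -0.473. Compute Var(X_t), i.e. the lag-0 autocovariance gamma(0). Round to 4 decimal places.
\gamma(0) = 3.8048

For an MA(q) process X_t = eps_t + sum_i theta_i eps_{t-i} with
Var(eps_t) = sigma^2, the variance is
  gamma(0) = sigma^2 * (1 + sum_i theta_i^2).
  sum_i theta_i^2 = (-0.211)^2 + (-0.473)^2 = 0.044521 + 0.223729 = 0.26825.
  gamma(0) = 3 * (1 + 0.26825) = 3 * 1.26825 = 3.80475, which rounds to 3.8048.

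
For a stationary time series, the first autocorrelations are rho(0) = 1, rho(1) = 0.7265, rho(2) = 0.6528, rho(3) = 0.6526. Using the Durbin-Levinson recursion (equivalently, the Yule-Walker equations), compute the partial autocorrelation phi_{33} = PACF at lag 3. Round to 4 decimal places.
\phi_{33} = 0.2541

The PACF at lag k is phi_{kk}, the last component of the solution
to the Yule-Walker system G_k phi = r_k where
  (G_k)_{ij} = rho(|i - j|), (r_k)_i = rho(i), i,j = 1..k.
Equivalently, Durbin-Levinson gives phi_{kk} iteratively:
  phi_{11} = rho(1)
  phi_{kk} = [rho(k) - sum_{j=1..k-1} phi_{k-1,j} rho(k-j)]
            / [1 - sum_{j=1..k-1} phi_{k-1,j} rho(j)],
  phi_{k,j} = phi_{k-1,j} - phi_{kk} phi_{k-1,k-j},  j = 1..k-1.
Step k = 1:
  phi_11 = rho(1) = 0.7265.
Step k = 2:
  phi_22 = [rho(2) - phi_11 rho(1)] / [1 - phi_11 rho(1)] = [0.6528 - (0.7265)(0.7265)] / [1 - (0.7265)(0.7265)]
         = 0.12499775 / 0.47219775 = 0.264715.
  Update: phi_21 = phi_11 - phi_22 phi_11 = 0.7265 - (0.264715)(0.7265) = 0.534185.
Step k = 3:
  phi_33 = [rho(3) - phi_21 rho(2) - phi_22 rho(1)] / [1 - phi_21 rho(1) - phi_22 rho(2)]
    numerator   = 0.6526 - (0.534185)(0.6528) - (0.264715)(0.7265) = 0.11156892
    denominator = 1 - (0.534185)(0.7265) - (0.264715)(0.6528) = 0.43910899
  phi_33 = 0.11156892 / 0.43910899 = 0.2541.
Therefore phi_{33} = 0.2541.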